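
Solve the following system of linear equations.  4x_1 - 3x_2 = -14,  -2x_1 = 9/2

x_1 = -9/4, x_2 = 5/3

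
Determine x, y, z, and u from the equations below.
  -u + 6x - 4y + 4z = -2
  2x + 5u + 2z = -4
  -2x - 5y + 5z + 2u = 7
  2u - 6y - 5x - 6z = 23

Row-reduce the augmented matrix:
R1 ← R1 / (6).
R2 ← R2 − 2·R1.
R3 ← R3 + 2·R1.
R4 ← R4 + 5·R1.
R2 ← R2 / (4/3).
R1 ← R1 + 2/3·R2.
R3 ← R3 + 19/3·R2.
R4 ← R4 + 28/3·R2.
R3 ← R3 / (19/2).
R1 ← R1 − 1·R3.
R2 ← R2 − 1/2·R3.
R4 ← R4 − 2·R3.
R4 ← R4 / (1247/38).
R1 ← R1 + 13/38·R4.
R2 ← R2 − 49/19·R4.
R3 ← R3 − 54/19·R4.
Reading off the reduced rows gives x = -1, y = -2, z = -1, u = 0.

x = -1, y = -2, z = -1, u = 0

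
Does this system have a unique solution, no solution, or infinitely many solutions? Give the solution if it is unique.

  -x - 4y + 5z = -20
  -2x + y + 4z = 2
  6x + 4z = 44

Row-reduce the augmented matrix:
R1 ← R1 / (-1).
R2 ← R2 + 2·R1.
R3 ← R3 − 6·R1.
R2 ← R2 / (9).
R1 ← R1 − 4·R2.
R3 ← R3 + 24·R2.
R3 ← R3 / (18).
R1 ← R1 + 7/3·R3.
R2 ← R2 + 2/3·R3.
Reading off the reduced rows gives x = 6, y = 6, z = 2.

x = 6, y = 6, z = 2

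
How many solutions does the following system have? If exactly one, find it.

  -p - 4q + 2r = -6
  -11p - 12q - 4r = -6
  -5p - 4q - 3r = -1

Row-reduce:
R1 ← R1 / (-1).
R2 ← R2 + 11·R1.
R3 ← R3 + 5·R1.
R2 ← R2 / (32).
R1 ← R1 − 4·R2.
R3 ← R3 − 16·R2.
Row 3 reduces to 0 = -1, a contradiction. The system is inconsistent.

no solution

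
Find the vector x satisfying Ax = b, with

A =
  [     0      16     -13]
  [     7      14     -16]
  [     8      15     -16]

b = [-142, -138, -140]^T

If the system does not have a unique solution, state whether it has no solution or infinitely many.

Row-reduce the augmented matrix:
Swap R1 and R2.
R1 ← R1 / (7).
R3 ← R3 − 8·R1.
R2 ← R2 / (16).
R1 ← R1 − 2·R2.
R3 ← R3 + 1·R2.
R3 ← R3 / (165/112).
R1 ← R1 + 37/56·R3.
R2 ← R2 + 13/16·R3.
Reading off the reduced rows gives x_1 = 2, x_2 = -4, x_3 = 6.

x_1 = 2, x_2 = -4, x_3 = 6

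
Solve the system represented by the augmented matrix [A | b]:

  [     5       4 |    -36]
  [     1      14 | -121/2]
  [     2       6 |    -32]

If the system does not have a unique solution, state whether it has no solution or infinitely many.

Row-reduce:
R1 ← R1 / (5).
R2 ← R2 − 1·R1.
R3 ← R3 − 2·R1.
R2 ← R2 / (66/5).
R1 ← R1 − 4/5·R2.
R3 ← R3 − 22/5·R2.
Row 3 reduces to 0 = 1/6, a contradiction. The system is inconsistent.

no solution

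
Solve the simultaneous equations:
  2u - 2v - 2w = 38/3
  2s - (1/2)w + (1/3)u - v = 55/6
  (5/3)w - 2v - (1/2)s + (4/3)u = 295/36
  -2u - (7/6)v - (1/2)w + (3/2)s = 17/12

u = 3, v = -3, w = -1/3, s = 5/2

Row-reduce the augmented matrix:
R1 ← R1 / (2).
R2 ← R2 − 1/3·R1.
R3 ← R3 − 4/3·R1.
R4 ← R4 + 2·R1.
R2 ← R2 / (-2/3).
R1 ← R1 + 1·R2.
R3 ← R3 + 2/3·R2.
R4 ← R4 + 19/6·R2.
R3 ← R3 / (19/6).
R1 ← R1 + 3/4·R3.
R2 ← R2 − 1/4·R3.
R4 ← R4 + 41/24·R3.
R4 ← R4 / (-1421/152).
R1 ← R1 + 273/76·R4.
R2 ← R2 + 213/76·R4.
R3 ← R3 + 15/19·R4.
Reading off the reduced rows gives u = 3, v = -3, w = -1/3, s = 5/2.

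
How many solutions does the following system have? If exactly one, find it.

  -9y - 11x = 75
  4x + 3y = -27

x = -6, y = -1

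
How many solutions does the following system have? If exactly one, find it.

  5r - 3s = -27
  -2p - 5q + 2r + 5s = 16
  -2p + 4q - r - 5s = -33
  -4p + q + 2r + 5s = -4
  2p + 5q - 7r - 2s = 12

Row-reduce:
Swap R1 and R2.
R1 ← R1 / (-2).
R3 ← R3 + 2·R1.
R4 ← R4 + 4·R1.
R5 ← R5 − 2·R1.
Swap R2 and R3.
R2 ← R2 / (9).
R1 ← R1 − 5/2·R2.
R4 ← R4 − 11·R2.
R3 ← R3 / (5).
R1 ← R1 + 1/6·R3.
R2 ← R2 + 1/3·R3.
R4 ← R4 − 5/3·R3.
R5 ← R5 + 5·R3.
R4 ← R4 / (74/9).
R1 ← R1 − 8/45·R4.
R2 ← R2 + 59/45·R4.
R3 ← R3 + 3/5·R4.
Row 5 reduces to 0 = 1, a contradiction. The system is inconsistent.

no solution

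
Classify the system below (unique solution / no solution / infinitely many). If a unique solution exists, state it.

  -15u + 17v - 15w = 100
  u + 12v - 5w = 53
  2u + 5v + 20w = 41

u = -2, v = 5, w = 1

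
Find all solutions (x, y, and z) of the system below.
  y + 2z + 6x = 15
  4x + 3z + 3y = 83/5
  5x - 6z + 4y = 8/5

Row-reduce the augmented matrix:
R1 ← R1 / (6).
R2 ← R2 − 4·R1.
R3 ← R3 − 5·R1.
R2 ← R2 / (7/3).
R1 ← R1 − 1/6·R2.
R3 ← R3 − 19/6·R2.
R3 ← R3 / (-139/14).
R1 ← R1 − 3/14·R3.
R2 ← R2 − 5/7·R3.
Reading off the reduced rows gives x = 8/5, y = 7/5, z = 2.

x = 8/5, y = 7/5, z = 2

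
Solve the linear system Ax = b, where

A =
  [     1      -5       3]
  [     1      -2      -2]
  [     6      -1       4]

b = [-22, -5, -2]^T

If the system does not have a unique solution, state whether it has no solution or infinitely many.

x_1 = 1, x_2 = 4, x_3 = -1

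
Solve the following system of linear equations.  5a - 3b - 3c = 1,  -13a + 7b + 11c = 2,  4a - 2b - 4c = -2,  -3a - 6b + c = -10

no solution

Row-reduce:
R1 ← R1 / (5).
R2 ← R2 + 13·R1.
R3 ← R3 − 4·R1.
R4 ← R4 + 3·R1.
R2 ← R2 / (-4/5).
R1 ← R1 + 3/5·R2.
R3 ← R3 − 2/5·R2.
R4 ← R4 + 39/5·R2.
Swap R3 and R4.
R3 ← R3 / (-32).
R1 ← R1 + 3·R3.
R2 ← R2 + 4·R3.
Row 4 reduces to 0 = -1/2, a contradiction. The system is inconsistent.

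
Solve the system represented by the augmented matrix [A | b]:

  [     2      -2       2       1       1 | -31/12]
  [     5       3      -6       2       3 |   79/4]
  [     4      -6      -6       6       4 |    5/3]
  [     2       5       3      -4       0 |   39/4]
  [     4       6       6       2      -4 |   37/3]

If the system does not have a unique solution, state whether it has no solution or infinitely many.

x_1 = 5/2, x_2 = 5/4, x_3 = -3/2, x_4 = -3/4, x_5 = -4/3

Row-reduce the augmented matrix:
R1 ← R1 / (2).
R2 ← R2 − 5·R1.
R3 ← R3 − 4·R1.
R4 ← R4 − 2·R1.
R5 ← R5 − 4·R1.
R2 ← R2 / (8).
R1 ← R1 + 1·R2.
R3 ← R3 + 2·R2.
R4 ← R4 − 7·R2.
R5 ← R5 − 10·R2.
R3 ← R3 / (-51/4).
R1 ← R1 + 3/8·R3.
R2 ← R2 + 11/8·R3.
R4 ← R4 − 85/8·R3.
R5 ← R5 − 63/4·R3.
R4 ← R4 / (-4/3).
R1 ← R1 − 11/34·R4.
R2 ← R2 + 49/102·R4.
R3 ← R3 + 31/102·R4.
R5 ← R5 − 92/17·R4.
R5 ← R5 / (-45/17).
R1 ← R1 − 79/136·R5.
R2 ← R2 + 39/136·R5.
R3 ← R3 + 33/136·R5.
R4 ← R4 + 1/4·R5.
Reading off the reduced rows gives x_1 = 5/2, x_2 = 5/4, x_3 = -3/2, x_4 = -3/4, x_5 = -4/3.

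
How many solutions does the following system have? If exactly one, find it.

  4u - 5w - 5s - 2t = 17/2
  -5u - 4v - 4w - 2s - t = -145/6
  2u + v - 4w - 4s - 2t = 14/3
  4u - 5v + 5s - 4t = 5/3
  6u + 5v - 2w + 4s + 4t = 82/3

Row-reduce the augmented matrix:
R1 ← R1 / (4).
R2 ← R2 + 5·R1.
R3 ← R3 − 2·R1.
R4 ← R4 − 4·R1.
R5 ← R5 − 6·R1.
R2 ← R2 / (-4).
R3 ← R3 − 1·R2.
R4 ← R4 + 5·R2.
R5 ← R5 − 5·R2.
R3 ← R3 / (-65/16).
R1 ← R1 + 5/4·R3.
R2 ← R2 − 41/16·R3.
R4 ← R4 − 285/16·R3.
R5 ← R5 + 117/16·R3.
R4 ← R4 / (61/13).
R1 ← R1 + 2/13·R4.
R2 ← R2 + 12/65·R4.
R3 ← R3 − 57/65·R4.
R5 ← R5 − 38/5·R4.
R5 ← R5 / (4718/305).
R1 ← R1 + 7/61·R5.
R2 ← R2 + 164/305·R5.
R3 ← R3 − 474/305·R5.
R4 ← R4 + 76/61·R5.
Reading off the reduced rows gives u = 3, v = 5/3, w = 1/2, s = 0, t = 1/2.

u = 3, v = 5/3, w = 1/2, s = 0, t = 1/2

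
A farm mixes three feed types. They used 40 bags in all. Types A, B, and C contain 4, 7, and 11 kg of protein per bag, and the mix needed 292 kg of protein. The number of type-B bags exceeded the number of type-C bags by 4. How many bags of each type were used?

type-A bags: 12, type-B bags: 16, type-C bags: 12

Let a = type-A bags, b = type-B bags, c = type-C bags.
  a + b + c = 40
  7b + 11c + 4a = 292
  b - c = 4
Row-reduce the augmented matrix:
R2 ← R2 − 4·R1.
R2 ← R2 / (3).
R1 ← R1 − 1·R2.
R3 ← R3 − 1·R2.
R3 ← R3 / (-10/3).
R1 ← R1 + 4/3·R3.
R2 ← R2 − 7/3·R3.
Reading off the reduced rows gives a = 12, b = 16, c = 12.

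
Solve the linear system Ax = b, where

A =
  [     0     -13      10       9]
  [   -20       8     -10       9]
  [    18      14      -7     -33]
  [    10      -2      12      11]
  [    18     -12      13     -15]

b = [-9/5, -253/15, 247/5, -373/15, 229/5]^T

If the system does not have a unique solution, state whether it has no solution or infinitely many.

x_1 = -5/3, x_2 = -2/5, x_3 = 2, x_4 = -3

Row-reduce the augmented matrix:
Swap R1 and R2.
R1 ← R1 / (-20).
R3 ← R3 − 18·R1.
R4 ← R4 − 10·R1.
R5 ← R5 − 18·R1.
R2 ← R2 / (-13).
R1 ← R1 + 2/5·R2.
R3 ← R3 − 106/5·R2.
R4 ← R4 − 2·R2.
R5 ← R5 + 24/5·R2.
R3 ← R3 / (4/13).
R1 ← R1 − 5/26·R3.
R2 ← R2 + 10/13·R3.
R4 ← R4 − 111/13·R3.
R5 ← R5 − 4/13·R3.
R4 ← R4 / (12023/40).
R1 ← R1 − 453/80·R4.
R2 ← R2 + 105/4·R4.
R3 ← R3 + 1329/40·R4.
R5 reduces to 0 = 0, so the extra equation is consistent.
Reading off the reduced rows gives x_1 = -5/3, x_2 = -2/5, x_3 = 2, x_4 = -3.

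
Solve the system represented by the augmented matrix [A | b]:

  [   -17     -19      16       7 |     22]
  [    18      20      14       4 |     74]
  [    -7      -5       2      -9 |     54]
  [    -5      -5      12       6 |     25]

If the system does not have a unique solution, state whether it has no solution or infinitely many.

Row-reduce the augmented matrix:
R1 ← R1 / (-17).
R2 ← R2 − 18·R1.
R3 ← R3 + 7·R1.
R4 ← R4 + 5·R1.
R2 ← R2 / (-2/17).
R1 ← R1 − 19/17·R2.
R3 ← R3 − 48/17·R2.
R4 ← R4 − 10/17·R2.
R3 ← R3 / (738).
R1 ← R1 − 293·R3.
R2 ← R2 + 263·R3.
R4 ← R4 − 162·R3.
R4 ← R4 / (143/41).
R1 ← R1 − 1469/369·R4.
R2 ← R2 + 1340/369·R4.
R3 ← R3 − 131/369·R4.
Reading off the reduced rows gives x_1 = -2, x_2 = 3, x_3 = 5, x_4 = -5.

x_1 = -2, x_2 = 3, x_3 = 5, x_4 = -5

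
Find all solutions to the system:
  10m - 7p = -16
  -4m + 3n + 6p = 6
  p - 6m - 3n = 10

infinitely many solutions

Row-reduce:
R1 ← R1 / (10).
R2 ← R2 + 4·R1.
R3 ← R3 + 6·R1.
R2 ← R2 / (3).
R3 ← R3 + 3·R2.
Rank is 2 with 3 unknowns, leaving p free.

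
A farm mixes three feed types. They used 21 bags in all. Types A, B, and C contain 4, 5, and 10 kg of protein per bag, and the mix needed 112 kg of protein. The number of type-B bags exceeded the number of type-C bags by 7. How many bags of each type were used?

Let a = type-A bags, b = type-B bags, c = type-C bags.
  a + b + c = 21
  4a + 5b + 10c = 112
  b - c = 7
Row-reduce the augmented matrix:
R2 ← R2 − 4·R1.
R1 ← R1 − 1·R2.
R3 ← R3 − 1·R2.
R3 ← R3 / (-7).
R1 ← R1 + 5·R3.
R2 ← R2 − 6·R3.
Reading off the reduced rows gives a = 8, b = 10, c = 3.

type-A bags: 8, type-B bags: 10, type-C bags: 3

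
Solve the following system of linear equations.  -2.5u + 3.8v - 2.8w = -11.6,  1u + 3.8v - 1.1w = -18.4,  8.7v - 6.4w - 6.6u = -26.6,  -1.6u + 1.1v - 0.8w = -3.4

Row-reduce the augmented matrix:
R1 ← R1 / (-5/2).
R2 ← R2 − 1·R1.
R3 ← R3 + 33/5·R1.
R4 ← R4 + 8/5·R1.
R2 ← R2 / (133/25).
R1 ← R1 + 38/25·R2.
R3 ← R3 + 333/250·R2.
R4 ← R4 + 333/250·R2.
R3 ← R3 / (5801/13300).
R1 ← R1 − 17/35·R3.
R2 ← R2 + 111/266·R3.
R4 ← R4 − 5801/13300·R3.
R4 reduces to 0 = 0, so the extra equation is consistent.
Reading off the reduced rows gives u = 0, v = -6, w = -4.

u = 0, v = -6, w = -4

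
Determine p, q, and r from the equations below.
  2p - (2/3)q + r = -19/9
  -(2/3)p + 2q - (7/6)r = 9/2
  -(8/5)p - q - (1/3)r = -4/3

p = 0, q = 5/3, r = -1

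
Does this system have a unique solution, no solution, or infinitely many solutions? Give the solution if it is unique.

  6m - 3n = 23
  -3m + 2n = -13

m = 7/3, n = -3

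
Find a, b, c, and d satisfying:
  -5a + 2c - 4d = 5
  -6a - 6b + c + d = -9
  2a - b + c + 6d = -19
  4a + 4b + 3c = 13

Row-reduce the augmented matrix:
R1 ← R1 / (-5).
R2 ← R2 + 6·R1.
R3 ← R3 − 2·R1.
R4 ← R4 − 4·R1.
R2 ← R2 / (-6).
R3 ← R3 + 1·R2.
R4 ← R4 − 4·R2.
R3 ← R3 / (61/30).
R1 ← R1 + 2/5·R3.
R2 ← R2 − 7/30·R3.
R4 ← R4 − 11/3·R3.
R4 ← R4 / (-337/61).
R1 ← R1 − 90/61·R4.
R2 ← R2 + 83/61·R4.
R3 ← R3 − 103/61·R4.
Reading off the reduced rows gives a = 5, b = -4, c = 3, d = -6.

a = 5, b = -4, c = 3, d = -6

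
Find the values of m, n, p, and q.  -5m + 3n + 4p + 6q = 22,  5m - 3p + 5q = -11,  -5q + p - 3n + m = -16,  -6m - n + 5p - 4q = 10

m = -5, n = 1, p = -3, q = 1

Row-reduce the augmented matrix:
R1 ← R1 / (-5).
R2 ← R2 − 5·R1.
R3 ← R3 − 1·R1.
R4 ← R4 + 6·R1.
R2 ← R2 / (3).
R1 ← R1 + 3/5·R2.
R3 ← R3 + 12/5·R2.
R4 ← R4 + 23/5·R2.
R3 ← R3 / (13/5).
R1 ← R1 + 3/5·R3.
R2 ← R2 − 1/3·R3.
R4 ← R4 − 26/15·R3.
R4 ← R4 / (7/3).
R1 ← R1 − 28/13·R4.
R2 ← R2 − 118/39·R4.
R3 ← R3 − 25/13·R4.
Reading off the reduced rows gives m = -5, n = 1, p = -3, q = 1.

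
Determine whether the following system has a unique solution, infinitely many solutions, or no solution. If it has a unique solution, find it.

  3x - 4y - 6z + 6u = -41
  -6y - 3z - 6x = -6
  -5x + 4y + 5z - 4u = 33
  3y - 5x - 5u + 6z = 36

x = -1, y = 2, z = 0, u = -5

Row-reduce the augmented matrix:
R1 ← R1 / (3).
R2 ← R2 + 6·R1.
R3 ← R3 + 5·R1.
R4 ← R4 + 5·R1.
R2 ← R2 / (-14).
R1 ← R1 + 4/3·R2.
R3 ← R3 + 8/3·R2.
R4 ← R4 + 11/3·R2.
R3 ← R3 / (-15/7).
R1 ← R1 + 4/7·R3.
R2 ← R2 − 15/14·R3.
R4 ← R4 + 1/14·R3.
R4 ← R4 / (26/15).
R1 ← R1 + 2/15·R4.
R2 ← R2 − 1·R4.
R3 ← R3 + 26/15·R4.
Reading off the reduced rows gives x = -1, y = 2, z = 0, u = -5.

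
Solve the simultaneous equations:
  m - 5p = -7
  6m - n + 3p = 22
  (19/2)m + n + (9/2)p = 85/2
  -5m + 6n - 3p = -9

no solution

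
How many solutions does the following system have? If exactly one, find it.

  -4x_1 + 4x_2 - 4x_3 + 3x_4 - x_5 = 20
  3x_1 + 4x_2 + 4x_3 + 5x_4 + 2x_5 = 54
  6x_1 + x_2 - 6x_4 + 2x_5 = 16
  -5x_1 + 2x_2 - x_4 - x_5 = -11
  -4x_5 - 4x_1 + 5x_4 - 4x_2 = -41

x_1 = 3, x_2 = 6, x_3 = -1, x_4 = 3, x_5 = 5

Row-reduce the augmented matrix:
R1 ← R1 / (-4).
R2 ← R2 − 3·R1.
R3 ← R3 − 6·R1.
R4 ← R4 + 5·R1.
R5 ← R5 + 4·R1.
R2 ← R2 / (7).
R1 ← R1 + 1·R2.
R3 ← R3 − 7·R2.
R4 ← R4 + 3·R2.
R5 ← R5 + 8·R2.
R3 ← R3 / (-7).
R1 ← R1 − 8/7·R3.
R2 ← R2 − 1/7·R3.
R4 ← R4 − 38/7·R3.
R5 ← R5 − 36/7·R3.
R4 ← R4 / (-59/7).
R1 ← R1 + 8/7·R4.
R2 ← R2 − 6/7·R4.
R3 ← R3 − 5/4·R4.
R5 ← R5 − 27/7·R4.
R5 ← R5 / (-838/413).
R1 ← R1 − 115/413·R5.
R2 ← R2 − 76/413·R5.
R3 ← R3 − 227/1652·R5.
R4 ← R4 + 10/413·R5.
Reading off the reduced rows gives x_1 = 3, x_2 = 6, x_3 = -1, x_4 = 3, x_5 = 5.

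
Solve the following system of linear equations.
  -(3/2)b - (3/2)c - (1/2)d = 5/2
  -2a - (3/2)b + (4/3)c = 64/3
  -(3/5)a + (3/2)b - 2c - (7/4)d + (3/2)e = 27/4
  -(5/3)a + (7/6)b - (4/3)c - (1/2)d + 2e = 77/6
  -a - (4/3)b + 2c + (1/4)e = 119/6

a = -5, b = -4, c = 4, d = -5, e = 6

Row-reduce the augmented matrix:
Swap R1 and R2.
R1 ← R1 / (-2).
R3 ← R3 + 3/5·R1.
R4 ← R4 + 5/3·R1.
R5 ← R5 + 1·R1.
R2 ← R2 / (-3/2).
R1 ← R1 − 3/4·R2.
R3 ← R3 − 39/20·R2.
R4 ← R4 − 29/12·R2.
R5 ← R5 + 7/12·R2.
R3 ← R3 / (-87/20).
R1 ← R1 + 17/12·R3.
R2 ← R2 − 1·R3.
R4 ← R4 + 175/36·R3.
R5 ← R5 − 23/12·R3.
R4 ← R4 / (479/348).
R1 ← R1 − 185/348·R4.
R2 ← R2 + 19/87·R4.
R3 ← R3 − 16/29·R4.
R5 ← R5 + 901/1044·R4.
R5 ← R5 / (57625/51732).
R1 ← R1 + 2645/4311·R5.
R2 ← R2 − 1708/4311·R5.
R3 ← R3 + 682/1437·R5.
R4 ← R4 − 338/1437·R5.
Reading off the reduced rows gives a = -5, b = -4, c = 4, d = -5, e = 6.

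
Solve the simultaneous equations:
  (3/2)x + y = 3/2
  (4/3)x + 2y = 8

x = -3, y = 6

Row-reduce the augmented matrix:
R1 ← R1 / (3/2).
R2 ← R2 − 4/3·R1.
R2 ← R2 / (10/9).
R1 ← R1 − 2/3·R2.
Reading off the reduced rows gives x = -3, y = 6.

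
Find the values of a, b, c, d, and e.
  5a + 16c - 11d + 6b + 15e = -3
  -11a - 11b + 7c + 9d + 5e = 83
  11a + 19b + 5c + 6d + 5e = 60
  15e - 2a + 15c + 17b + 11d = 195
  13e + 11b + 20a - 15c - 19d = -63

Row-reduce the augmented matrix:
R1 ← R1 / (5).
R2 ← R2 + 11·R1.
R3 ← R3 − 11·R1.
R4 ← R4 + 2·R1.
R5 ← R5 − 20·R1.
R2 ← R2 / (11/5).
R1 ← R1 − 6/5·R2.
R3 ← R3 − 29/5·R2.
R4 ← R4 − 97/5·R2.
R5 ← R5 + 13·R2.
R3 ← R3 / (-1556/11).
R1 ← R1 + 218/11·R3.
R2 ← R2 − 211/11·R3.
R4 ← R4 + 3858/11·R3.
R5 ← R5 − 1874/11·R3.
R4 ← R4 / (-26141/778).
R1 ← R1 + 2921/778·R4.
R2 ← R2 − 4077/1556·R4.
R3 ← R3 + 773/1556·R4.
R5 ← R5 − 15417/778·R4.
R5 ← R5 / (663078/26141).
R1 ← R1 + 4840/26141·R5.
R2 ← R2 − 9485/52282·R5.
R3 ← R3 − 44495/52282·R5.
R4 ← R4 + 2900/26141·R5.
Reading off the reduced rows gives a = -6, b = 4, c = -2, d = 5, e = 6.

a = -6, b = 4, c = -2, d = 5, e = 6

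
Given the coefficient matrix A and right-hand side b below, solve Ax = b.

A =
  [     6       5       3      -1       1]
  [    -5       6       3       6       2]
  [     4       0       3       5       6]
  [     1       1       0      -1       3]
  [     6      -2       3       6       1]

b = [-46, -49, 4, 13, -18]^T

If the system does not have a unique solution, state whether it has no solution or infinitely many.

x_1 = -1, x_2 = -6, x_3 = -6, x_4 = -2, x_5 = 6

Row-reduce the augmented matrix:
R1 ← R1 / (6).
R2 ← R2 + 5·R1.
R3 ← R3 − 4·R1.
R4 ← R4 − 1·R1.
R5 ← R5 − 6·R1.
R2 ← R2 / (61/6).
R1 ← R1 − 5/6·R2.
R3 ← R3 + 10/3·R2.
R4 ← R4 − 1/6·R2.
R5 ← R5 + 7·R2.
R3 ← R3 / (171/61).
R1 ← R1 − 3/61·R3.
R2 ← R2 − 33/61·R3.
R4 ← R4 + 36/61·R3.
R5 ← R5 − 231/61·R3.
R4 ← R4 / (12/19).
R1 ← R1 + 41/57·R4.
R2 ← R2 + 52/57·R4.
R3 ← R3 − 449/171·R4.
R5 ← R5 − 35/57·R4.
R5 ← R5 / (-21/2).
R1 ← R1 − 9/2·R5.
R2 ← R2 − 5·R5.
R3 ← R3 + 89/6·R5.
R4 ← R4 − 13/2·R5.
Reading off the reduced rows gives x_1 = -1, x_2 = -6, x_3 = -6, x_4 = -2, x_5 = 6.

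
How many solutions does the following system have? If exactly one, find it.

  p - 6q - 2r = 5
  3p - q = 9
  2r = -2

p = 3, q = 0, r = -1

Row-reduce the augmented matrix:
R2 ← R2 − 3·R1.
R2 ← R2 / (17).
R1 ← R1 + 6·R2.
R3 ← R3 / (2).
R1 ← R1 − 2/17·R3.
R2 ← R2 − 6/17·R3.
Reading off the reduced rows gives p = 3, q = 0, r = -1.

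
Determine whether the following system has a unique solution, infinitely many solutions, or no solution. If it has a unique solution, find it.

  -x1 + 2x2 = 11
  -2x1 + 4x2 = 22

Row-reduce:
R1 ← R1 / (-1).
R2 ← R2 + 2·R1.
Rank is 1 with 2 unknowns, leaving x2 free.

infinitely many solutions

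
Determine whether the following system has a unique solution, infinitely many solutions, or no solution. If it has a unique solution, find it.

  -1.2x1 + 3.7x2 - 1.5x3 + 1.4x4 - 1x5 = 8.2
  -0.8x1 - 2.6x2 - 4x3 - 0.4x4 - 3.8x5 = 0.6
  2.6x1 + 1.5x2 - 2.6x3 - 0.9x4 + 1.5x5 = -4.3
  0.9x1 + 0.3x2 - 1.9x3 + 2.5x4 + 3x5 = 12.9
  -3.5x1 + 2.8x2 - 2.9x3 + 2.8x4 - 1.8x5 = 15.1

Row-reduce the augmented matrix:
R1 ← R1 / (-6/5).
R2 ← R2 + 4/5·R1.
R3 ← R3 − 13/5·R1.
R4 ← R4 − 9/10·R1.
R5 ← R5 + 7/2·R1.
R2 ← R2 / (-76/15).
R1 ← R1 + 37/12·R2.
R3 ← R3 − 571/60·R2.
R4 ← R4 − 123/40·R2.
R5 ← R5 + 959/120·R2.
R3 ← R3 / (-17457/1520).
R1 ← R1 − 935/304·R3.
R2 ← R2 − 45/76·R3.
R4 ← R4 + 14731/3040·R3.
R5 ← R5 − 18869/3040·R3.
R4 ← R4 / (337193/116380).
R1 ← R1 + 481/1058·R4.
R2 ← R2 − 1420/5819·R4.
R3 ← R3 − 188/5819·R4.
R5 ← R5 − 72063/116380·R4.
R5 ← R5 / (3748249/2023158).
R1 ← R1 − 1491010/1011579·R5.
R2 ← R2 − 18673/1011579·R5.
R3 ← R3 − 541981/1011579·R5.
R4 ← R4 − 1086796/1011579·R5.
Reading off the reduced rows gives x1 = 1, x2 = 0, x3 = 0, x4 = 6, x5 = -1.

x1 = 1, x2 = 0, x3 = 0, x4 = 6, x5 = -1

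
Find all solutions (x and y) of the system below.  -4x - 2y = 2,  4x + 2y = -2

infinitely many solutions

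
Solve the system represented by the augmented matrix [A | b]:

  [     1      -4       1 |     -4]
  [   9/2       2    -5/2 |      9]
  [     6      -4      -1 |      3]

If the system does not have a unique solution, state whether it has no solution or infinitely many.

Row-reduce:
R2 ← R2 − 9/2·R1.
R3 ← R3 − 6·R1.
R2 ← R2 / (20).
R1 ← R1 + 4·R2.
R3 ← R3 − 20·R2.
Rank is 2 with 3 unknowns, leaving x_3 free.

infinitely many solutions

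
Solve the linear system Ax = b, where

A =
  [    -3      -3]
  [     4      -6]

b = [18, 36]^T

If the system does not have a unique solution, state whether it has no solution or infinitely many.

Row-reduce the augmented matrix:
R1 ← R1 / (-3).
R2 ← R2 − 4·R1.
R2 ← R2 / (-10).
R1 ← R1 − 1·R2.
Reading off the reduced rows gives x_1 = 0, x_2 = -6.

x_1 = 0, x_2 = -6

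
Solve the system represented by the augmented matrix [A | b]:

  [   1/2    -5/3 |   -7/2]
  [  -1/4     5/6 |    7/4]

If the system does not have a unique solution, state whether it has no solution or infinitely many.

infinitely many solutions

Row-reduce:
R1 ← R1 / (1/2).
R2 ← R2 + 1/4·R1.
Rank is 1 with 2 unknowns, leaving x_2 free.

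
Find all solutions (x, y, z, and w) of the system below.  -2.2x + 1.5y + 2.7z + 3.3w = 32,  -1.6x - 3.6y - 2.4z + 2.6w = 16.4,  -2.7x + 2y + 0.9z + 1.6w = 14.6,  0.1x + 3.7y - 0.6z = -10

Row-reduce the augmented matrix:
R1 ← R1 / (-11/5).
R2 ← R2 + 8/5·R1.
R3 ← R3 + 27/10·R1.
R4 ← R4 − 1/10·R1.
R2 ← R2 / (-258/55).
R1 ← R1 + 15/22·R2.
R3 ← R3 − 7/44·R2.
R4 ← R4 − 829/220·R2.
R3 ← R3 / (-2203/860).
R1 ← R1 + 51/86·R3.
R2 ← R2 − 40/43·R3.
R4 ← R4 + 685/172·R3.
R4 ← R4 / (45262/11015).
R1 ← R1 + 4245/4406·R4.
R2 ← R2 + 4097/4406·R4.
R3 ← R3 − 12607/13218·R4.
Reading off the reduced rows gives x = -2, y = -2, z = 4, w = 6.

x = -2, y = -2, z = 4, w = 6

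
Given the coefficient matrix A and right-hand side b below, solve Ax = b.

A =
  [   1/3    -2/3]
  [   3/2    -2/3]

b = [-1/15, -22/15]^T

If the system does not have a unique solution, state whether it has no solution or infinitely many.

Row-reduce the augmented matrix:
R1 ← R1 / (1/3).
R2 ← R2 − 3/2·R1.
R2 ← R2 / (7/3).
R1 ← R1 + 2·R2.
Reading off the reduced rows gives x_1 = -6/5, x_2 = -1/2.

x_1 = -6/5, x_2 = -1/2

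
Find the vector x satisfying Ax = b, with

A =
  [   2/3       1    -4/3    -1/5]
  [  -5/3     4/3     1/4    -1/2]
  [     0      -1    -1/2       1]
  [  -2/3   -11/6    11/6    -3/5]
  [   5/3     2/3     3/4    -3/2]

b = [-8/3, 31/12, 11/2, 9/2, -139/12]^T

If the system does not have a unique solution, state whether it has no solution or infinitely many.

Row-reduce:
R1 ← R1 / (2/3).
R2 ← R2 + 5/3·R1.
R4 ← R4 + 2/3·R1.
R5 ← R5 − 5/3·R1.
R2 ← R2 / (23/6).
R1 ← R1 − 3/2·R2.
R3 ← R3 + 1·R2.
R4 ← R4 + 5/6·R2.
R5 ← R5 + 11/6·R2.
R3 ← R3 / (-30/23).
R1 ← R1 + 73/92·R3.
R2 ← R2 + 37/46·R3.
R4 ← R4 + 47/276·R3.
R5 ← R5 − 60/23·R3.
R4 ← R4 / (-401/360).
R1 ← R1 + 43/120·R4.
R2 ← R2 + 43/60·R4.
R3 ← R3 + 17/30·R4.
Row 5 reduces to 0 = 2, a contradiction. The system is inconsistent.

no solution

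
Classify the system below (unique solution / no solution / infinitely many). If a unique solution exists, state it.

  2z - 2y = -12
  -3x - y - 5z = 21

infinitely many solutions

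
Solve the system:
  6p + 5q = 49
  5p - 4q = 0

Row-reduce the augmented matrix:
R1 ← R1 / (6).
R2 ← R2 − 5·R1.
R2 ← R2 / (-49/6).
R1 ← R1 − 5/6·R2.
Reading off the reduced rows gives p = 4, q = 5.

p = 4, q = 5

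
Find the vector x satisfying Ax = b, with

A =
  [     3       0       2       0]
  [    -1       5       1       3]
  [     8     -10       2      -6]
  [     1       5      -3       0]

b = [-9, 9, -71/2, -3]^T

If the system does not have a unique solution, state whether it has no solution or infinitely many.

no solution

Row-reduce:
R1 ← R1 / (3).
R2 ← R2 + 1·R1.
R3 ← R3 − 8·R1.
R4 ← R4 − 1·R1.
R2 ← R2 / (5).
R3 ← R3 + 10·R2.
R4 ← R4 − 5·R2.
Swap R3 and R4.
R3 ← R3 / (-16/3).
R1 ← R1 − 2/3·R3.
R2 ← R2 − 1/3·R3.
Row 4 reduces to 0 = 1/2, a contradiction. The system is inconsistent.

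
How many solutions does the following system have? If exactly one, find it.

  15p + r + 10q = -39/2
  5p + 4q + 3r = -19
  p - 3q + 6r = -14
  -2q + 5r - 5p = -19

no solution

Row-reduce:
R1 ← R1 / (15).
R2 ← R2 − 5·R1.
R3 ← R3 − 1·R1.
R4 ← R4 + 5·R1.
R2 ← R2 / (2/3).
R1 ← R1 − 2/3·R2.
R3 ← R3 + 11/3·R2.
R4 ← R4 − 4/3·R2.
R3 ← R3 / (103/5).
R1 ← R1 + 13/5·R3.
R2 ← R2 − 4·R3.
Row 4 reduces to 0 = -1/2, a contradiction. The system is inconsistent.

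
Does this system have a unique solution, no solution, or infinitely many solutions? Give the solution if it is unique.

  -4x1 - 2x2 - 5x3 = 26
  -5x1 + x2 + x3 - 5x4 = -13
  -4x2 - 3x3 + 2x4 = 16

Row-reduce:
R1 ← R1 / (-4).
R2 ← R2 + 5·R1.
R2 ← R2 / (7/2).
R1 ← R1 − 1/2·R2.
R3 ← R3 + 4·R2.
R3 ← R3 / (37/7).
R1 ← R1 − 3/14·R3.
R2 ← R2 − 29/14·R3.
Rank is 3 with 4 unknowns, leaving x4 free.

infinitely many solutions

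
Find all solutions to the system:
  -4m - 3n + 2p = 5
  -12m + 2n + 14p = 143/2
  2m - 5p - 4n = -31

no solution

Row-reduce:
R1 ← R1 / (-4).
R2 ← R2 + 12·R1.
R3 ← R3 − 2·R1.
R2 ← R2 / (11).
R1 ← R1 − 3/4·R2.
R3 ← R3 + 11/2·R2.
Row 3 reduces to 0 = -1/4, a contradiction. The system is inconsistent.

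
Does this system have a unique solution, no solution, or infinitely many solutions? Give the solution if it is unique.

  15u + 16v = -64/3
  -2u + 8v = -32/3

Row-reduce the augmented matrix:
R1 ← R1 / (15).
R2 ← R2 + 2·R1.
R2 ← R2 / (152/15).
R1 ← R1 − 16/15·R2.
Reading off the reduced rows gives u = 0, v = -4/3.

u = 0, v = -4/3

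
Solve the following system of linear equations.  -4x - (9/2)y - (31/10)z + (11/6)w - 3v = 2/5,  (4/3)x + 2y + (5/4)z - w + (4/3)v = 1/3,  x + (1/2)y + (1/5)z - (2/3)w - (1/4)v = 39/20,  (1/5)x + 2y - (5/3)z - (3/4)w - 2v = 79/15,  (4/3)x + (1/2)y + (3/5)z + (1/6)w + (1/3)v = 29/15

no solution

Row-reduce:
R1 ← R1 / (-4).
R2 ← R2 − 4/3·R1.
R3 ← R3 − 1·R1.
R4 ← R4 − 1/5·R1.
R5 ← R5 − 4/3·R1.
R2 ← R2 / (1/2).
R1 ← R1 − 9/8·R2.
R3 ← R3 + 5/8·R2.
R4 ← R4 − 71/40·R2.
R5 ← R5 + 1·R2.
R3 ← R3 / (-73/240).
R1 ← R1 − 23/80·R3.
R2 ← R2 − 13/30·R3.
R4 ← R4 + 3109/1200·R3.
R4 ← R4 / (17443/2628).
R1 ← R1 + 35/146·R4.
R2 ← R2 + 129/73·R4.
R3 ← R3 − 500/219·R4.
Row 5 reduces to 0 = 3, a contradiction. The system is inconsistent.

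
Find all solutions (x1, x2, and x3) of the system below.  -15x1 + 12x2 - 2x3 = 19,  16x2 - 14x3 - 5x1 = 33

Row-reduce:
R1 ← R1 / (-15).
R2 ← R2 + 5·R1.
R2 ← R2 / (12).
R1 ← R1 + 4/5·R2.
Rank is 2 with 3 unknowns, leaving x3 free.

infinitely many solutions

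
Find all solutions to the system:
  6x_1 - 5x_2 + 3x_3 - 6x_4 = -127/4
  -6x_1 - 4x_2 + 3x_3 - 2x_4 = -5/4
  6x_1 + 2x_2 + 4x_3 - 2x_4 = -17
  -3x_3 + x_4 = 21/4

Row-reduce the augmented matrix:
R1 ← R1 / (6).
R2 ← R2 + 6·R1.
R3 ← R3 − 6·R1.
R2 ← R2 / (-9).
R1 ← R1 + 5/6·R2.
R3 ← R3 − 7·R2.
R3 ← R3 / (17/3).
R1 ← R1 + 1/18·R3.
R2 ← R2 + 2/3·R3.
R4 ← R4 + 3·R3.
R4 ← R4 / (-3/17).
R1 ← R1 + 43/153·R4.
R2 ← R2 − 32/51·R4.
R3 ← R3 + 20/51·R4.
Reading off the reduced rows gives x_1 = -3/2, x_2 = 1/2, x_3 = -3/4, x_4 = 3.

x_1 = -3/2, x_2 = 1/2, x_3 = -3/4, x_4 = 3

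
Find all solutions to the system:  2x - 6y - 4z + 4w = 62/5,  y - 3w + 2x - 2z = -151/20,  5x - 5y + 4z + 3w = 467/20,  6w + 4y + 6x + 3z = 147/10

x = 1, y = -3/2, z = 7/5, w = 7/4

Row-reduce the augmented matrix:
R1 ← R1 / (2).
R2 ← R2 − 2·R1.
R3 ← R3 − 5·R1.
R4 ← R4 − 6·R1.
R2 ← R2 / (7).
R1 ← R1 + 3·R2.
R3 ← R3 − 10·R2.
R4 ← R4 − 22·R2.
R3 ← R3 / (78/7).
R1 ← R1 + 8/7·R3.
R2 ← R2 − 2/7·R3.
R4 ← R4 − 61/7·R3.
R4 ← R4 / (355/26).
R1 ← R1 + 9/13·R4.
R2 ← R2 + 14/13·R4.
R3 ← R3 − 7/26·R4.
Reading off the reduced rows gives x = 1, y = -3/2, z = 7/5, w = 7/4.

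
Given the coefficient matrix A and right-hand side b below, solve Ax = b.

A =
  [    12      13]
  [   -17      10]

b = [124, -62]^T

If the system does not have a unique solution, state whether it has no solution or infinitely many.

x_1 = 6, x_2 = 4

Row-reduce the augmented matrix:
R1 ← R1 / (12).
R2 ← R2 + 17·R1.
R2 ← R2 / (341/12).
R1 ← R1 − 13/12·R2.
Reading off the reduced rows gives x_1 = 6, x_2 = 4.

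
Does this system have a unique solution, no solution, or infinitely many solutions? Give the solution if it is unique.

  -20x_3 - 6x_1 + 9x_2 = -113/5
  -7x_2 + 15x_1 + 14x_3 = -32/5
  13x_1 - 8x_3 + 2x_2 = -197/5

x_1 = -11/5, x_2 = -11/5, x_3 = 4/5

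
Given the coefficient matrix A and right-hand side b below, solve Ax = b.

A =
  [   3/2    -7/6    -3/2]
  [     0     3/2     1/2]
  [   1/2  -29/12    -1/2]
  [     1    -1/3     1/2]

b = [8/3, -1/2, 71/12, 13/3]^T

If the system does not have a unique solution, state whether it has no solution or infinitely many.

Row-reduce:
R1 ← R1 / (3/2).
R3 ← R3 − 1/2·R1.
R4 ← R4 − 1·R1.
R2 ← R2 / (3/2).
R1 ← R1 + 7/9·R2.
R3 ← R3 + 73/36·R2.
R4 ← R4 − 4/9·R2.
R3 ← R3 / (73/108).
R1 ← R1 + 20/27·R3.
R2 ← R2 − 1/3·R3.
R4 ← R4 − 73/54·R3.
Row 4 reduces to 0 = -6, a contradiction. The system is inconsistent.

no solution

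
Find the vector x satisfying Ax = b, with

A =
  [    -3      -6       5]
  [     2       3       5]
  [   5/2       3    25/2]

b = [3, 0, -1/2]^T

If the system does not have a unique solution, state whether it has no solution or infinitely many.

no solution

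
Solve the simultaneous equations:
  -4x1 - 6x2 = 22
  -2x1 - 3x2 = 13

Row-reduce:
R1 ← R1 / (-4).
R2 ← R2 + 2·R1.
Row 2 reduces to 0 = 2, a contradiction. The system is inconsistent.

no solution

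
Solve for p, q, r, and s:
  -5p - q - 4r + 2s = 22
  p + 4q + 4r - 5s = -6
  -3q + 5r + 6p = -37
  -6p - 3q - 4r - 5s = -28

p = -4, q = 6, r = 1, s = 6

Row-reduce the augmented matrix:
R1 ← R1 / (-5).
R2 ← R2 − 1·R1.
R3 ← R3 − 6·R1.
R4 ← R4 + 6·R1.
R2 ← R2 / (19/5).
R1 ← R1 − 1/5·R2.
R3 ← R3 + 21/5·R2.
R4 ← R4 + 9/5·R2.
R3 ← R3 / (71/19).
R1 ← R1 − 12/19·R3.
R2 ← R2 − 16/19·R3.
R4 ← R4 − 44/19·R3.
R4 ← R4 / (-562/71).
R1 ← R1 − 21/71·R4.
R2 ← R2 + 43/71·R4.
R3 ← R3 + 51/71·R4.
Reading off the reduced rows gives p = -4, q = 6, r = 1, s = 6.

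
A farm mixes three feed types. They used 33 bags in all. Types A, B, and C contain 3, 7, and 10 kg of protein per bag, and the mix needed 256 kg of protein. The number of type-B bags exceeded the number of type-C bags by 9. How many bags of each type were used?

Let a = type-A bags, b = type-B bags, c = type-C bags.
  a + b + c = 33
  3a + 10c + 7b = 256
  b - c = 9
Row-reduce the augmented matrix:
R2 ← R2 − 3·R1.
R2 ← R2 / (4).
R1 ← R1 − 1·R2.
R3 ← R3 − 1·R2.
R3 ← R3 / (-11/4).
R1 ← R1 + 3/4·R3.
R2 ← R2 − 7/4·R3.
Reading off the reduced rows gives a = 2, b = 20, c = 11.

type-A bags: 2, type-B bags: 20, type-C bags: 11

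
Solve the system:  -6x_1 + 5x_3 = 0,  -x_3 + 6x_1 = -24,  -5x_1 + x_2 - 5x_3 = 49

Row-reduce the augmented matrix:
R1 ← R1 / (-6).
R2 ← R2 − 6·R1.
R3 ← R3 + 5·R1.
Swap R2 and R3.
R3 ← R3 / (4).
R1 ← R1 + 5/6·R3.
R2 ← R2 + 55/6·R3.
Reading off the reduced rows gives x_1 = -5, x_2 = -6, x_3 = -6.

x_1 = -5, x_2 = -6, x_3 = -6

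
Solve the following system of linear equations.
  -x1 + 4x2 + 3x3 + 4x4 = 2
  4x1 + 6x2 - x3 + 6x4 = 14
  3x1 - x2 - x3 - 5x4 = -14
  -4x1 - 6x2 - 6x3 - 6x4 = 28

x1 = -4, x2 = 3, x3 = -6, x4 = 1

Row-reduce the augmented matrix:
R1 ← R1 / (-1).
R2 ← R2 − 4·R1.
R3 ← R3 − 3·R1.
R4 ← R4 + 4·R1.
R2 ← R2 / (22).
R1 ← R1 + 4·R2.
R3 ← R3 − 11·R2.
R4 ← R4 + 22·R2.
R3 ← R3 / (5/2).
R1 ← R1 + 1·R3.
R2 ← R2 − 1/2·R3.
R4 ← R4 + 7·R3.
R4 ← R4 / (-56/5).
R1 ← R1 + 8/5·R4.
R2 ← R2 − 9/5·R4.
R3 ← R3 + 8/5·R4.
Reading off the reduced rows gives x1 = -4, x2 = 3, x3 = -6, x4 = 1.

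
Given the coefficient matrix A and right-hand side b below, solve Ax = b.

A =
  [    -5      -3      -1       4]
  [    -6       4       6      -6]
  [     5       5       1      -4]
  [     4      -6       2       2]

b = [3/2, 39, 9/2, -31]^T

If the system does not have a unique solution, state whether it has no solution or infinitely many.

x_1 = -3, x_2 = 3, x_3 = 1/2, x_4 = -1

Row-reduce the augmented matrix:
R1 ← R1 / (-5).
R2 ← R2 + 6·R1.
R3 ← R3 − 5·R1.
R4 ← R4 − 4·R1.
R2 ← R2 / (38/5).
R1 ← R1 − 3/5·R2.
R3 ← R3 − 2·R2.
R4 ← R4 + 42/5·R2.
R3 ← R3 / (-36/19).
R1 ← R1 + 7/19·R3.
R2 ← R2 − 18/19·R3.
R4 ← R4 − 174/19·R3.
R4 ← R4 / (7).
R1 ← R1 + 1/2·R4.
R3 ← R3 + 3/2·R4.
Reading off the reduced rows gives x_1 = -3, x_2 = 3, x_3 = 1/2, x_4 = -1.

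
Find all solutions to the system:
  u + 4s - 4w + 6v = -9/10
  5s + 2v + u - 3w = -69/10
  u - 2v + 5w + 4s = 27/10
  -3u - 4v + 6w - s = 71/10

u = -1/2, v = 9/5, w = 2, s = -4/5

Row-reduce the augmented matrix:
R2 ← R2 − 1·R1.
R3 ← R3 − 1·R1.
R4 ← R4 + 3·R1.
R2 ← R2 / (-4).
R1 ← R1 − 6·R2.
R3 ← R3 + 8·R2.
R4 ← R4 − 14·R2.
R3 ← R3 / (7).
R1 ← R1 + 5/2·R3.
R2 ← R2 + 1/4·R3.
R4 ← R4 + 5/2·R3.
R4 ← R4 / (193/14).
R1 ← R1 − 67/14·R4.
R2 ← R2 + 9/28·R4.
R3 ← R3 + 2/7·R4.
Reading off the reduced rows gives u = -1/2, v = 9/5, w = 2, s = -4/5.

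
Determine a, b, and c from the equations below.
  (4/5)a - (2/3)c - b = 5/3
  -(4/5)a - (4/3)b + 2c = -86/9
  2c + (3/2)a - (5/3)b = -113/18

Row-reduce the augmented matrix:
R1 ← R1 / (4/5).
R2 ← R2 + 4/5·R1.
R3 ← R3 − 3/2·R1.
R2 ← R2 / (-7/3).
R1 ← R1 + 5/4·R2.
R3 ← R3 − 5/24·R2.
R3 ← R3 / (283/84).
R1 ← R1 + 65/42·R3.
R2 ← R2 + 4/7·R3.
Reading off the reduced rows gives a = 5/3, b = 5/3, c = -3.

a = 5/3, b = 5/3, c = -3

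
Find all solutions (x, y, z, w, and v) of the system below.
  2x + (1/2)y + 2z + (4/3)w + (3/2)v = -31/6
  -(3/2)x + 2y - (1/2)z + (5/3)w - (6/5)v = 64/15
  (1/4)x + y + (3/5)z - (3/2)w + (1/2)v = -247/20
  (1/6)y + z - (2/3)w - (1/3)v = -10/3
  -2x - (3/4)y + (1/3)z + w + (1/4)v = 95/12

x = -1, y = -4, z = -1, w = 4, v = -3

Row-reduce the augmented matrix:
R1 ← R1 / (2).
R2 ← R2 + 3/2·R1.
R3 ← R3 − 1/4·R1.
R5 ← R5 + 2·R1.
R2 ← R2 / (19/8).
R1 ← R1 − 1/4·R2.
R3 ← R3 − 15/16·R2.
R4 ← R4 − 1/6·R2.
R5 ← R5 + 1/4·R2.
R3 ← R3 / (-17/380).
R1 ← R1 − 17/19·R3.
R2 ← R2 − 8/19·R3.
R4 ← R4 − 53/57·R3.
R5 ← R5 − 139/57·R3.
R4 ← R4 / (-2926/51).
R1 ← R1 + 54·R4.
R2 ← R2 + 416/17·R4.
R3 ← R3 − 3100/51·R4.
R5 ← R5 + 22279/153·R4.
R5 ← R5 / (92937/29260).
R1 ← R1 − 3559/2926·R5.
R2 ← R2 − 2161/7315·R5.
R3 ← R3 + 675/1463·R5.
R4 ← R4 + 3459/29260·R5.
Reading off the reduced rows gives x = -1, y = -4, z = -1, w = 4, v = -3.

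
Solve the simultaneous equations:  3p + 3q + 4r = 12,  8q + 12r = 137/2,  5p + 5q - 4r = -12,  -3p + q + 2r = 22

Row-reduce:
R1 ← R1 / (3).
R3 ← R3 − 5·R1.
R4 ← R4 + 3·R1.
R2 ← R2 / (8).
R1 ← R1 − 1·R2.
R4 ← R4 − 4·R2.
R3 ← R3 / (-32/3).
R1 ← R1 + 1/6·R3.
R2 ← R2 − 3/2·R3.
Row 4 reduces to 0 = -1/4, a contradiction. The system is inconsistent.

no solution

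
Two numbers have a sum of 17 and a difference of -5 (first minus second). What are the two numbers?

first number: 6, second number: 11

Let x = first number, y = second number.
  x + y = 17
  x - y = -5
From equation 1: x = 17 − y.
Substitute into equation 2 and solve: y = 11.
Then x = 6.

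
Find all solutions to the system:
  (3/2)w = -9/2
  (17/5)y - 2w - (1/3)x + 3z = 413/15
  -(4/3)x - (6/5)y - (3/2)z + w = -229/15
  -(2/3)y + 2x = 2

infinitely many solutions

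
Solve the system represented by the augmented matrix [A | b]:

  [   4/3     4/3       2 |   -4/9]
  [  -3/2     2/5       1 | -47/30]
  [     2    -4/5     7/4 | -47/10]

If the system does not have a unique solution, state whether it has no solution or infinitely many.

x_1 = 1/3, x_2 = 7/3, x_3 = -2

Row-reduce the augmented matrix:
R1 ← R1 / (4/3).
R2 ← R2 + 3/2·R1.
R3 ← R3 − 2·R1.
R2 ← R2 / (19/10).
R1 ← R1 − 1·R2.
R3 ← R3 + 14/5·R2.
R3 ← R3 / (269/76).
R1 ← R1 + 4/19·R3.
R2 ← R2 − 65/38·R3.
Reading off the reduced rows gives x_1 = 1/3, x_2 = 7/3, x_3 = -2.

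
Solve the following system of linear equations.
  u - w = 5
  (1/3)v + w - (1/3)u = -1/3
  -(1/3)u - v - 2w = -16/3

Row-reduce the augmented matrix:
R2 ← R2 + 1/3·R1.
R3 ← R3 + 1/3·R1.
R2 ← R2 / (1/3).
R3 ← R3 + 1·R2.
R3 ← R3 / (-1/3).
R1 ← R1 + 1·R3.
R2 ← R2 − 2·R3.
Reading off the reduced rows gives u = 4, v = 6, w = -1.

u = 4, v = 6, w = -1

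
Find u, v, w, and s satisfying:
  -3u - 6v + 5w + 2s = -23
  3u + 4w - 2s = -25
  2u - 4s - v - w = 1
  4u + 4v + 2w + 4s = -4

Row-reduce the augmented matrix:
R1 ← R1 / (-3).
R2 ← R2 − 3·R1.
R3 ← R3 − 2·R1.
R4 ← R4 − 4·R1.
R2 ← R2 / (-6).
R1 ← R1 − 2·R2.
R3 ← R3 + 5·R2.
R4 ← R4 + 4·R2.
R3 ← R3 / (-31/6).
R1 ← R1 − 4/3·R3.
R2 ← R2 + 3/2·R3.
R4 ← R4 − 8/3·R3.
R4 ← R4 / (164/31).
R1 ← R1 + 42/31·R4.
R2 ← R2 − 24/31·R4.
R3 ← R3 − 16/31·R4.
Reading off the reduced rows gives u = 1, v = -1, w = -6, s = 2.

u = 1, v = -1, w = -6, s = 2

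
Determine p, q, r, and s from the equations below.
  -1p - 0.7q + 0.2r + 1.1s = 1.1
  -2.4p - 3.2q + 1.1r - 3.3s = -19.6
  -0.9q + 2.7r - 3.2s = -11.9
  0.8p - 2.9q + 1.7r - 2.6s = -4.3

Row-reduce the augmented matrix:
R1 ← R1 / (-1).
R2 ← R2 + 12/5·R1.
R4 ← R4 − 4/5·R1.
R2 ← R2 / (-38/25).
R1 ← R1 − 7/10·R2.
R3 ← R3 + 9/10·R2.
R4 ← R4 + 173/50·R2.
R3 ← R3 / (1773/760).
R1 ← R1 − 13/152·R3.
R2 ← R2 + 31/76·R3.
R4 ← R4 − 341/760·R3.
R4 ← R4 / (104078/8865).
R1 ← R1 + 6821/1773·R4.
R2 ← R2 − 7027/1773·R4.
R3 ← R3 − 241/1773·R4.
Reading off the reduced rows gives p = 4, q = -1, r = 0, s = 4.

p = 4, q = -1, r = 0, s = 4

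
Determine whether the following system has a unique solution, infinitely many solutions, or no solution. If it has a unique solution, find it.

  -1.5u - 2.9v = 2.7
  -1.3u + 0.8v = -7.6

u = 4, v = -3

Row-reduce the augmented matrix:
R1 ← R1 / (-3/2).
R2 ← R2 + 13/10·R1.
R2 ← R2 / (497/150).
R1 ← R1 − 29/15·R2.
Reading off the reduced rows gives u = 4, v = -3.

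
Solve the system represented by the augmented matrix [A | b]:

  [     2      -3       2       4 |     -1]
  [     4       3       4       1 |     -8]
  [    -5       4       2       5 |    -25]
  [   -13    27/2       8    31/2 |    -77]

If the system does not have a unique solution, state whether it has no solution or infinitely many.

no solution

Row-reduce:
R1 ← R1 / (2).
R2 ← R2 − 4·R1.
R3 ← R3 + 5·R1.
R4 ← R4 + 13·R1.
R2 ← R2 / (9).
R1 ← R1 + 3/2·R2.
R3 ← R3 + 7/2·R2.
R4 ← R4 + 6·R2.
R3 ← R3 / (7).
R1 ← R1 − 1·R3.
R4 ← R4 − 21·R3.
Row 4 reduces to 0 = 2, a contradiction. The system is inconsistent.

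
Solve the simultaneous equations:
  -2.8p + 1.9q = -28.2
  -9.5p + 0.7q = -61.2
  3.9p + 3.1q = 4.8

Row-reduce the augmented matrix:
R1 ← R1 / (-14/5).
R2 ← R2 + 19/2·R1.
R3 ← R3 − 39/10·R1.
R2 ← R2 / (-1609/280).
R1 ← R1 + 19/28·R2.
R3 ← R3 − 1609/280·R2.
R3 reduces to 0 = 0, so the extra equation is consistent.
Reading off the reduced rows gives p = 6, q = -6.

p = 6, q = -6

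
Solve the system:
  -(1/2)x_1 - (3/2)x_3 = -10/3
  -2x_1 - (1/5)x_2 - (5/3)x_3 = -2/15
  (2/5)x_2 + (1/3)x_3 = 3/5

x_1 = -7/3, x_2 = -1, x_3 = 3

Row-reduce the augmented matrix:
R1 ← R1 / (-1/2).
R2 ← R2 + 2·R1.
R2 ← R2 / (-1/5).
R3 ← R3 − 2/5·R2.
R3 ← R3 / (9).
R1 ← R1 − 3·R3.
R2 ← R2 + 65/3·R3.
Reading off the reduced rows gives x_1 = -7/3, x_2 = -1, x_3 = 3.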